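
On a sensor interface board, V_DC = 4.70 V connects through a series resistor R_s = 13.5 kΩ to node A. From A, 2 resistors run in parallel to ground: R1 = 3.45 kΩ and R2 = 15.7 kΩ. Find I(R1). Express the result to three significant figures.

Equivalent of the parallel group: R_p = 2.828 kΩ.
V_A by voltage divider: V_A = 4.70 × 2.828/(13.5 + 2.828) = 0.8141 V.
I(R1) = V_A / R1 = 0.8141/3.45 = 0.2360 mA.
(Equivalently: I_total = 0.2878 mA, then current-divider fraction G_k/ΣG = 0.8198.)

I ≈ 0.236 mA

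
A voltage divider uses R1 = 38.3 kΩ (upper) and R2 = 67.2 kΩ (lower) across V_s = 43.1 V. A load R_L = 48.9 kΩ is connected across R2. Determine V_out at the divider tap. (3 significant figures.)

V_out ≈ 18.3 V

R2 ‖ R_L = (67.2 × 48.9)/(67.2 + 48.9) = 28.30 kΩ.
Voltage divider with the loaded lower leg: V_out = 43.1 × 28.30/(38.3 + 28.30) = 43.1 × 0.4250 = 18.32 V.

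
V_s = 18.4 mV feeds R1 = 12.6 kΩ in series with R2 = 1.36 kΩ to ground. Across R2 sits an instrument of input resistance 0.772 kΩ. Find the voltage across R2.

V_out ≈ 0.692 mV

The load sits in parallel with R2, giving an effective lower resistance R2' = R2·R_L/(R2+R_L) = 0.4925 kΩ.
Voltage divider with the loaded lower leg: V_out = 18.4 × 0.4925/(12.6 + 0.4925) = 18.4 × 0.03761 = 0.6921 mV.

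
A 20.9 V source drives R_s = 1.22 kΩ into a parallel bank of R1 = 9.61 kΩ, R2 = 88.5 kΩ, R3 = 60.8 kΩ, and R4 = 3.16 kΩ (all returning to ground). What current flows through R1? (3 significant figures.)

I ≈ 1.41 mA

Equivalent of the parallel group: R_p = 2.231 kΩ.
V_A by voltage divider: V_A = 20.9 × 2.231/(1.22 + 2.231) = 13.51 V.
I(R1) = V_A / R1 = 13.51/9.61 = 1.406 mA.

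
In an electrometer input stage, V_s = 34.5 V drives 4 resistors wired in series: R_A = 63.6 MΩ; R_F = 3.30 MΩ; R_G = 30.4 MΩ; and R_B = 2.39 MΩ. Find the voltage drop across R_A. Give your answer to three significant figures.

ΣR = 63.6 + 3.30 + 30.4 + 2.39 = 99.69 MΩ.
V = V_s · R/ΣR = 34.5 × 0.6380 = 22.01 V.

V ≈ 22.0 V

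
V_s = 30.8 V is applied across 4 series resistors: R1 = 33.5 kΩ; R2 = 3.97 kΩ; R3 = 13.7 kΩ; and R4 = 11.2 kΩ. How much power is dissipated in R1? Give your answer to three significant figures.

Series current I = V_s/ΣR = 30.8/62.37 = 0.4938 mA.
P = I²R = 0.2439 × 33.5 = 8.169 mW.

P ≈ 8.17 mW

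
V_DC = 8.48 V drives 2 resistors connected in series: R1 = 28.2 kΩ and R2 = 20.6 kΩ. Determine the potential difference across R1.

Total series resistance ΣR = 28.2 + 20.6 = 48.80 kΩ.
V = V_DC · R/ΣR = 8.48 × 0.5779 = 4.900 V.

V ≈ 4.90 V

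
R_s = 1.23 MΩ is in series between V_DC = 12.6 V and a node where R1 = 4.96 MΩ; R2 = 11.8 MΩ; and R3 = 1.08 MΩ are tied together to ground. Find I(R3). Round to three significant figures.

Parallel bank: R_p = 1/(1/4.96 + 1/11.8 + 1/1.08) = 0.8249 MΩ.
V_A by voltage divider: V_A = 12.6 × 0.8249/(1.23 + 0.8249) = 5.058 V.
Branch current I = V_A/R3 = 5.058/1.08 = 4.683 µA.
(Equivalently: I_total = 6.132 µA, then current-divider fraction G_k/ΣG = 0.7638.)

I ≈ 4.68 µA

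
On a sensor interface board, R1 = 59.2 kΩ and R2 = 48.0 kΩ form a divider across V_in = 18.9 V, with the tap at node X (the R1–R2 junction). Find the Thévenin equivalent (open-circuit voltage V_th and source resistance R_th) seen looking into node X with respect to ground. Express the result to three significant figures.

Open-circuit (no load on X): V_th = V_in · R2/(R1 + R2) = 18.9 × 48.0/(59.20 + 48.0) = 8.463 V.
Zeroing V_in shorts the top of R1 to ground, so R_th = R1 ‖ R2 = 26.51 kΩ.

V_th ≈ 8.46 V, R_th ≈ 26.5 kΩ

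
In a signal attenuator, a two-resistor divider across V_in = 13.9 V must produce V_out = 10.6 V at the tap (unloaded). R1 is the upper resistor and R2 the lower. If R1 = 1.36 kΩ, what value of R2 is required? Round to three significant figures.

R2 ≈ 4.37 kΩ

V_out/V_in = R2/(R1+R2) = 0.7626.
So R2 = R1 · V_out/(V_in − V_out) = 1.36 × 10.6/(13.9 − 10.6) = 1.36 × 3.212 = 4.368 kΩ.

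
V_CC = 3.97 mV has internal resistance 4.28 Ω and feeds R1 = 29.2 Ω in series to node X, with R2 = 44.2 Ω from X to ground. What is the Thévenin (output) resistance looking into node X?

R1' = 4.28 + 29.2 = 33.48 Ω (source resistance + R1).
Zeroing V_CC shorts the top of R1' to ground, so R_th = R1' ‖ R2 = 19.05 Ω.

R_th ≈ 19.1 Ω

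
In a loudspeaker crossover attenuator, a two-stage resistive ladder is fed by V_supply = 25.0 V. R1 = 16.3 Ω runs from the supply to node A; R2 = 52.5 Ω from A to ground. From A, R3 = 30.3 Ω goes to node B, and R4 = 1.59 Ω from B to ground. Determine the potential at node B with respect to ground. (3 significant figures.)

Node A sees R2 in parallel with the series input of stage 2, R3 + R4 = 31.89 Ω.
R2 ‖ (R3+R4) = 19.84 Ω.
First divider: V_A = V_supply · 19.84/(16.3 + 19.84) = 13.72 V.
V_B = V_A × 0.04986 = 0.6843 V.

V_B ≈ 0.684 V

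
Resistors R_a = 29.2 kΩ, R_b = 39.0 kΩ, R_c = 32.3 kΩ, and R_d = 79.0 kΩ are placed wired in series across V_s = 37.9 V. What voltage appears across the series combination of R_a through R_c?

ΣR = 29.2 + 39.0 + 32.3 + 79.0 = 179.5 kΩ.
R_{R_a..R_c} = 29.2 + 39.0 + 32.3 = 100.5 kΩ.
V = V_s · R/ΣR = 37.9 × 0.5599 = 21.22 V.

V ≈ 21.2 V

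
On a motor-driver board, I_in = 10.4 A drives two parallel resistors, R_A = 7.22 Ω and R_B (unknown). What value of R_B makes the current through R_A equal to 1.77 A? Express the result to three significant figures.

R_B ≈ 1.48 Ω

Two-branch current divider: I_A = I_in · R_B/(R_A + R_B).
1.77/10.4 = R_B/(R_A + R_B) → R_B = R_A · (0.1702)/(1 − 0.1702) = 7.22 × 0.2051 = 1.481 Ω.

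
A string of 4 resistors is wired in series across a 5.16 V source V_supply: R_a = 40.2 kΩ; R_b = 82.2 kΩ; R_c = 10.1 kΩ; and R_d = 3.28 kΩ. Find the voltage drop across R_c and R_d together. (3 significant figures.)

V ≈ 0.508 V

ΣR = 40.2 + 82.2 + 10.1 + 3.28 = 135.8 kΩ.
R_{R_c..R_d} = 10.1 + 3.28 = 13.38 kΩ.
By the voltage-divider rule, V = 5.16 × 13.38/135.8 = 0.5085 V.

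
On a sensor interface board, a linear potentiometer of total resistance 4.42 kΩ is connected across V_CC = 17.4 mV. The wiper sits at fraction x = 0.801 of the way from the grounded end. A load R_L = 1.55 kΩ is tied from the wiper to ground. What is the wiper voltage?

Lower segment x·R_p = 3.540 kΩ; upper segment (1−x)·R_p = 0.8796 kΩ.
Lower segment in parallel with the load: 3.540 ‖ 1.55 = 1.078 kΩ.
Loaded-divider output: V_out = 17.4 × 0.5507 = 9.582 mV.

V_out ≈ 9.58 mV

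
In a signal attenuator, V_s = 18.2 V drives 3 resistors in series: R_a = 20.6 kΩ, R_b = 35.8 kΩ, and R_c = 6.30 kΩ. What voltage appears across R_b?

ΣR = 20.6 + 35.8 + 6.30 = 62.70 kΩ.
Voltage divider: V = V_s · (35.80 / 62.70) = 18.2 × 0.5710 = 10.39 V.

V ≈ 10.4 V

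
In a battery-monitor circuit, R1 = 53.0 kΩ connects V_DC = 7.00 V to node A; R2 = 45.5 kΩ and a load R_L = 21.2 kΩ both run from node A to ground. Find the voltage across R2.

The load sits in parallel with R2, giving an effective lower resistance R2' = R2·R_L/(R2+R_L) = 14.46 kΩ.
Then V_out = V_DC · R2'/(R1 + R2') = 7.00 × 14.46/67.46 = 1.501 V.

V_out ≈ 1.50 V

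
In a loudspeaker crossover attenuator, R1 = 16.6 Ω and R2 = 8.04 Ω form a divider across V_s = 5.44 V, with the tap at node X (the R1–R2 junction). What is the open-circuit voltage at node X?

With X open, the divider is unloaded: V_th = 5.44 × 8.04/24.64 = 1.775 V.

V_th ≈ 1.78 V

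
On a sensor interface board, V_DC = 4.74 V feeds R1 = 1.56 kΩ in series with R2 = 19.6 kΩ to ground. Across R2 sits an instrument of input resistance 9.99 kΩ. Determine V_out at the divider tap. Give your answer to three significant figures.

The load sits in parallel with R2, giving an effective lower resistance R2' = R2·R_L/(R2+R_L) = 6.617 kΩ.
Now apply the divider: V_out = 4.74 × 0.8092 = 3.836 V.

V_out ≈ 3.84 V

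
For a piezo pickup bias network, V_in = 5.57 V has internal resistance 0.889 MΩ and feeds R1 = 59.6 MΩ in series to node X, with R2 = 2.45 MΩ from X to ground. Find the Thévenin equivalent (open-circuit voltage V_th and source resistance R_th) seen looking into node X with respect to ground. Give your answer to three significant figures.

V_th ≈ 0.217 V, R_th ≈ 2.35 MΩ

R1' = 0.889 + 59.6 = 60.49 MΩ (source resistance + R1).
Open-circuit (no load on X): V_th = V_in · R2/(R1' + R2) = 5.57 × 2.45/(60.49 + 2.45) = 0.2168 V.
Looking into X with the source shorted: R_th = R1'·R2/(R1'+R2) = 60.49 × 2.45/62.94 = 2.355 MΩ.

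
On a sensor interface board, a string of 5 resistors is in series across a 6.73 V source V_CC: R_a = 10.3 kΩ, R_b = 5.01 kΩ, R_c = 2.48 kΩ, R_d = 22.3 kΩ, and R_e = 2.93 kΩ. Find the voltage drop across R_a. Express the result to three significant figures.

Series total: ΣR = 10.3 + 5.01 + 2.48 + 22.3 + 2.93 = 43.02 kΩ.
Voltage divider: V = V_CC · (10.30 / 43.02) = 6.73 × 0.2394 = 1.611 V.

V ≈ 1.61 V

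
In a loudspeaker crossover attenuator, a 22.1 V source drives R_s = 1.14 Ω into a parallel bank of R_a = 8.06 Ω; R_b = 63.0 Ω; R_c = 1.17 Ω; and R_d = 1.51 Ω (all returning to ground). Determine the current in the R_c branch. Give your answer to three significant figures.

I ≈ 6.54 A

Parallel bank: R_p = 1/(1/8.06 + 1/63.0 + 1/1.17 + 1/1.51) = 0.6035 Ω.
Node voltage V_A = V_in · R_p/(R_s + R_p) = 22.1 × 0.3462 = 7.650 V.
I(R_c) = V_A / R_c = 7.650/1.17 = 6.539 A.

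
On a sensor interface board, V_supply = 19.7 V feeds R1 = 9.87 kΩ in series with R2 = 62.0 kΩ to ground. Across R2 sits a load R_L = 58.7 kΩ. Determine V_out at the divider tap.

V_out ≈ 14.8 V

First combine the lower leg with the load: R2 ‖ R_L = 30.15 kΩ.
Then V_out = V_supply · R2'/(R1 + R2') = 19.7 × 30.15/40.02 = 14.84 V.
(Unloaded it would be 17.0 V; the load pulls it down.)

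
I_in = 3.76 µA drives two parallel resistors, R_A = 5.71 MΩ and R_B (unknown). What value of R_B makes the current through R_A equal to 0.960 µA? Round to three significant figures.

R_B ≈ 1.96 MΩ

Two-branch current divider: I_A = I_in · R_B/(R_A + R_B).
With f = 0.2553, R_B = R_A · f/(1−f) = 5.71 × 0.3429 = 1.958 MΩ.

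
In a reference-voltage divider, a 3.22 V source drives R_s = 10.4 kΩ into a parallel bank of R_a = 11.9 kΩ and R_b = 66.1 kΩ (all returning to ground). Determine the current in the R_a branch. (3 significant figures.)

I ≈ 0.133 mA

Parallel bank: R_p = 1/(1/11.9 + 1/66.1) = 10.08 kΩ.
Node voltage V_A = V_DC · R_p/(R_s + R_p) = 3.22 × 0.4923 = 1.585 V.
I(R_a) = V_A / R_a = 1.585/11.9 = 0.1332 mA.
(Check via current divider: I_total = 0.1572 mA; share G_k/ΣG = 0.8474 → same result.)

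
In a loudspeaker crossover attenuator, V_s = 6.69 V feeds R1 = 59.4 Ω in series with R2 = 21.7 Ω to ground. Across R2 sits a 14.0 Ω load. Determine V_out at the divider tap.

First combine the lower leg with the load: R2 ‖ R_L = 8.510 Ω.
Voltage divider with the loaded lower leg: V_out = 6.69 × 8.510/(59.4 + 8.510) = 6.69 × 0.1253 = 0.8383 V.
(Unloaded it would be 1.79 V; the load pulls it down.)

V_out ≈ 0.838 V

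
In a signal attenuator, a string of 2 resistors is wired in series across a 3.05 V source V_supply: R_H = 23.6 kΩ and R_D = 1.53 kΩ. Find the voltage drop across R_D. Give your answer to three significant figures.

Series total: ΣR = 23.6 + 1.53 = 25.13 kΩ.
V = V_supply · R/ΣR = 3.05 × 0.06088 = 0.1857 V.

V ≈ 0.186 V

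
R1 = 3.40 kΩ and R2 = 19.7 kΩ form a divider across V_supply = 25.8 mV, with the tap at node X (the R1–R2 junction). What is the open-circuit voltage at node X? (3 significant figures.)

V_th ≈ 22.0 mV

With X open, the divider is unloaded: V_th = 25.8 × 19.7/23.10 = 22.00 mV.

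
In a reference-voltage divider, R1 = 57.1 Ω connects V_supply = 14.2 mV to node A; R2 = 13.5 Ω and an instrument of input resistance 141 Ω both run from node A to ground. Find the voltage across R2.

V_out ≈ 2.52 mV

The load sits in parallel with R2, giving an effective lower resistance R2' = R2·R_L/(R2+R_L) = 12.32 Ω.
Now apply the divider: V_out = 14.2 × 0.1775 = 2.520 mV.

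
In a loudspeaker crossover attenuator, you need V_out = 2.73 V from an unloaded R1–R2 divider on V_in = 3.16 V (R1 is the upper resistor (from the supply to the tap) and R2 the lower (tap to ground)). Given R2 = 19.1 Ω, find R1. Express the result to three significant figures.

The divider ratio is R2/(R1+R2) = 2.73/3.16 = 0.8639.
So R1 = R2 · (V_in/V_out − 1) = 19.1 × (3.16/2.73 − 1) = 19.1 × 0.1575 = 3.008 Ω.

R1 ≈ 3.01 Ω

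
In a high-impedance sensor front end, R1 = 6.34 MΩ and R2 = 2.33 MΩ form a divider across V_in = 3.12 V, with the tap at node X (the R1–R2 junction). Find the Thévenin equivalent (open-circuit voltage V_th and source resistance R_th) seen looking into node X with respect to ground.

V_th ≈ 0.838 V, R_th ≈ 1.70 MΩ

Open-circuit (no load on X): V_th = V_in · R2/(R1 + R2) = 3.12 × 2.33/(6.340 + 2.33) = 0.8385 V.
With V_in suppressed (replaced by a short), R_th = R1 ‖ R2 = (6.340 × 2.33)/(6.340 + 2.33) = 1.704 MΩ.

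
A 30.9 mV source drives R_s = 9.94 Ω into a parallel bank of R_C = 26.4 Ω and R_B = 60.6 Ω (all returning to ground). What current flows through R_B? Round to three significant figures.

Equivalent of the parallel group: R_p = 18.39 Ω.
V_A by voltage divider: V_A = 30.9 × 18.39/(9.94 + 18.39) = 20.06 mV.
Branch current I = V_A/R_B = 20.06/60.6 = 0.3310 mA.
(Equivalently: I_total = 1.091 mA, then current-divider fraction G_k/ΣG = 0.3034.)

I ≈ 0.331 mA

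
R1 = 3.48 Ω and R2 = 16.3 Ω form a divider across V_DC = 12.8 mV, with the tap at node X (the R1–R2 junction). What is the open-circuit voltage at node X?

V_th ≈ 10.5 mV

With X open, the divider is unloaded: V_th = 12.8 × 16.3/19.78 = 10.55 mV.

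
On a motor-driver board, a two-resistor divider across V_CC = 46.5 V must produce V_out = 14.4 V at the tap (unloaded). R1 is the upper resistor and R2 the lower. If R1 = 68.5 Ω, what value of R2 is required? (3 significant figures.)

V_out/V_CC = R2/(R1+R2) = 0.3097.
So R2 = R1 · V_out/(V_CC − V_out) = 68.5 × 14.4/(46.5 − 14.4) = 68.5 × 0.4486 = 30.73 Ω.

R2 ≈ 30.7 Ω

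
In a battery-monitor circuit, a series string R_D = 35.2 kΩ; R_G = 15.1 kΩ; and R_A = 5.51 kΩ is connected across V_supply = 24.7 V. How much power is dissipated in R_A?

P ≈ 1.08 mW

Series current I = V_supply/ΣR = 24.7/55.81 = 0.4426 mA.
V(R_A) = I·R = 2.439 V; P = V·I = 2.439 × 0.4426 = 1.079 mW.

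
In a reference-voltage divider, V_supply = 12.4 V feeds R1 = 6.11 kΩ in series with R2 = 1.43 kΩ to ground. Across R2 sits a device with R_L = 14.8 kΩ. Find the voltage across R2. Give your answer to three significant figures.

V_out ≈ 2.18 V

First combine the lower leg with the load: R2 ‖ R_L = 1.304 kΩ.
Voltage divider with the loaded lower leg: V_out = 12.4 × 1.304/(6.11 + 1.304) = 12.4 × 0.1759 = 2.181 V.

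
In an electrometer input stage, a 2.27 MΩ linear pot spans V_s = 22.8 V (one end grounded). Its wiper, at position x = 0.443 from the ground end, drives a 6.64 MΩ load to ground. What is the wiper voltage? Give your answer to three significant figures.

V_out ≈ 9.31 V

The pot divides into 1.264 MΩ above the wiper and 1.006 MΩ below.
R_L loads the lower segment: effective lower R = 0.8733 MΩ.
Loaded-divider output: V_out = 22.8 × 0.4085 = 9.315 V.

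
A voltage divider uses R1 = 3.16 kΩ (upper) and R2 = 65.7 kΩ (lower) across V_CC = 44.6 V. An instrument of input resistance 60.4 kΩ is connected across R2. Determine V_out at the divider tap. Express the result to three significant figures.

R2 ‖ R_L = (65.7 × 60.4)/(65.7 + 60.4) = 31.47 kΩ.
Then V_out = V_CC · R2'/(R1 + R2') = 44.6 × 31.47/34.63 = 40.53 V.
(Unloaded it would be 42.6 V; the load pulls it down.)

V_out ≈ 40.5 V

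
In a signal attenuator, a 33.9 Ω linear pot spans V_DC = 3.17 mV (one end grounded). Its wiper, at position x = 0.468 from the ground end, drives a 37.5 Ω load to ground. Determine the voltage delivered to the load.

Split the track: R_lower = x·R_p = 15.87 Ω, R_upper = (1−x)·R_p = 18.03 Ω.
(x·R_p) ‖ R_L = 11.15 Ω.
Loaded-divider output: V_out = 3.17 × 0.3820 = 1.211 mV.
(Unloaded: V_out = x·V_DC = 1.48 mV.)

V_out ≈ 1.21 mV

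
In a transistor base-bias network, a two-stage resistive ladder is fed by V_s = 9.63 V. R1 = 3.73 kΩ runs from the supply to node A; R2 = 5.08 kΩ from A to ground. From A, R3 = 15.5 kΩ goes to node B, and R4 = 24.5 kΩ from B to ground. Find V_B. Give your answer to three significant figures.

V_B ≈ 3.23 V

Node A sees R2 in parallel with the series input of stage 2, R3 + R4 = 40.00 kΩ.
Effective lower resistance at A: R2 ‖ 40.00 = 4.508 kΩ.
First divider: V_A = V_s · 4.508/(3.73 + 4.508) = 5.269 V.
V_B = V_A × 0.6125 = 3.228 V.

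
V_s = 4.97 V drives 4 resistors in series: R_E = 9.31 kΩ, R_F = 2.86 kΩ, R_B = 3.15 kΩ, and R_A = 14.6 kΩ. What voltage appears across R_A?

V ≈ 2.43 V

Total series resistance ΣR = 9.31 + 2.86 + 3.15 + 14.6 = 29.92 kΩ.
By the voltage-divider rule, V = 4.97 × 14.60/29.92 = 2.425 V.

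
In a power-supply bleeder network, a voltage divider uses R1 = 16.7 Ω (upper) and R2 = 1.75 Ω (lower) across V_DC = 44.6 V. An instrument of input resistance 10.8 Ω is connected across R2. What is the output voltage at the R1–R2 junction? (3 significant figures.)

First combine the lower leg with the load: R2 ‖ R_L = 1.506 Ω.
Then V_out = V_DC · R2'/(R1 + R2') = 44.6 × 1.506/18.21 = 3.689 V.

V_out ≈ 3.69 V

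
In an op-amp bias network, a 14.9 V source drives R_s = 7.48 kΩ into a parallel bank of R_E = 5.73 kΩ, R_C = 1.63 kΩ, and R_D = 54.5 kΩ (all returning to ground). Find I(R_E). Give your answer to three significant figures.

Combine the parallel branches: R_p = (1/5.73 + 1/1.63 + 1/54.5)⁻¹ = 1.240 kΩ.
Node voltage V_A = V_supply · R_p/(R_s + R_p) = 14.9 × 0.1422 = 2.119 V.
I(R_E) = V_A / R_E = 2.119/5.73 = 0.3698 mA.

I ≈ 0.370 mA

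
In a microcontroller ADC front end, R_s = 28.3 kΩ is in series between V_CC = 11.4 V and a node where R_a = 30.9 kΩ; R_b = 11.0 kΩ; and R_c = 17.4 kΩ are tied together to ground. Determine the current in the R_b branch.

I ≈ 0.169 mA

Equivalent of the parallel group: R_p = 5.533 kΩ.
Node voltage V_A = V_CC · R_p/(R_s + R_p) = 11.4 × 0.1635 = 1.864 V.
I(R_b) = V_A / R_b = 1.864/11.0 = 0.1695 mA.
(Check via current divider: I_total = 0.3370 mA; share G_k/ΣG = 0.5030 → same result.)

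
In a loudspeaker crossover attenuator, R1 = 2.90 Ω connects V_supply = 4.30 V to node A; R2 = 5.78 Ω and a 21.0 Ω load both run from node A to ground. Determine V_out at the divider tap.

V_out ≈ 2.62 V

R2 ‖ R_L = (5.78 × 21.0)/(5.78 + 21.0) = 4.532 Ω.
Now apply the divider: V_out = 4.30 × 0.6098 = 2.622 V.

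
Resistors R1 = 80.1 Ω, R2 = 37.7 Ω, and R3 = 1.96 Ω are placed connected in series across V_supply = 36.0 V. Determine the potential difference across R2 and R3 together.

Total series resistance ΣR = 80.1 + 37.7 + 1.96 = 119.8 Ω.
R_{R2..R3} = 37.7 + 1.96 = 39.66 Ω.
Voltage divider: V = V_supply · (39.66 / 119.8) = 36.0 × 0.3312 = 11.92 V.

V ≈ 11.9 V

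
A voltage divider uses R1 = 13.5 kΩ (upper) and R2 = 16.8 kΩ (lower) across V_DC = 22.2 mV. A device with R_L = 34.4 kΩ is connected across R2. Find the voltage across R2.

R2 ‖ R_L = (16.8 × 34.4)/(16.8 + 34.4) = 11.29 kΩ.
Now apply the divider: V_out = 22.2 × 0.4554 = 10.11 mV.
(Unloaded it would be 12.3 mV; the load pulls it down.)

V_out ≈ 10.1 mV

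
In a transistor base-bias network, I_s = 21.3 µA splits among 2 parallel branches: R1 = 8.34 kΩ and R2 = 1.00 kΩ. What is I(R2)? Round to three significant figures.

I ≈ 19.0 µA

With just two branches, the current splits inversely with resistance.
So I = 21.3 × 8.34/9.340 = 19.02 µA.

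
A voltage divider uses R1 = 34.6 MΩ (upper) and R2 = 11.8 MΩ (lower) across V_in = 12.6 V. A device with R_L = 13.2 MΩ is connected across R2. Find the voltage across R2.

The load sits in parallel with R2, giving an effective lower resistance R2' = R2·R_L/(R2+R_L) = 6.230 MΩ.
Then V_out = V_in · R2'/(R1 + R2') = 12.6 × 6.230/40.83 = 1.923 V.

V_out ≈ 1.92 V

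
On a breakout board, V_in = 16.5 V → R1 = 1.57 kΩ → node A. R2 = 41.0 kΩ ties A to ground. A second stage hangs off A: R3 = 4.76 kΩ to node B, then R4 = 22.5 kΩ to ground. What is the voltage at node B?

Looking into the second stage from A: R3 + R4 = 27.26 kΩ appears in parallel with R2.
R2 ‖ (R3+R4) = 16.37 kΩ.
So V_A = 16.5 × 0.9125 = 15.06 V.
V_B = V_A × 0.8254 = 12.43 V.

V_B ≈ 12.4 V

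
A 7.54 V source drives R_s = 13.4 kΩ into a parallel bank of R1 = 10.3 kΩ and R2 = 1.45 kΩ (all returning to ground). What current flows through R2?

I ≈ 0.451 mA

Equivalent of the parallel group: R_p = 1.271 kΩ.
V_A = 7.54 × 1.271/14.67 = 0.6532 V.
Branch current I = V_A/R2 = 0.6532/1.45 = 0.4505 mA.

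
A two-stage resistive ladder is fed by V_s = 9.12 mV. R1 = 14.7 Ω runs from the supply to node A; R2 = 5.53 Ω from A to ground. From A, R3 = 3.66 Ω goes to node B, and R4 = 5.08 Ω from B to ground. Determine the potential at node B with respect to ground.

V_B ≈ 0.993 mV

Node A sees R2 in parallel with the series input of stage 2, R3 + R4 = 8.740 Ω.
Effective lower resistance at A: R2 ‖ 8.740 = 3.387 Ω.
First divider: V_A = V_s · 3.387/(14.7 + 3.387) = 1.708 mV.
V_B = V_A × 0.5812 = 0.9926 mV.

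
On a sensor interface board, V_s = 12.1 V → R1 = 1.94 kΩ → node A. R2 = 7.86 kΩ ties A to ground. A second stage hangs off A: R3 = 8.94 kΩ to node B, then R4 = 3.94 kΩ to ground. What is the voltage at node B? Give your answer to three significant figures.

Node A sees R2 in parallel with the series input of stage 2, R3 + R4 = 12.88 kΩ.
Effective lower resistance at A: R2 ‖ 12.88 = 4.881 kΩ.
First divider: V_A = V_s · 4.881/(1.94 + 4.881) = 8.659 V.
Stage 2 is unloaded, so V_B = V_A · R4/(R3+R4) = 8.659 × 3.94/12.88 = 2.649 V.

V_B ≈ 2.65 V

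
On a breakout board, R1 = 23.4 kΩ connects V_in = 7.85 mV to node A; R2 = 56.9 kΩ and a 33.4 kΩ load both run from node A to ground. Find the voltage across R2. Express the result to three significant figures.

V_out ≈ 3.72 mV

First combine the lower leg with the load: R2 ‖ R_L = 21.05 kΩ.
Then V_out = V_in · R2'/(R1 + R2') = 7.85 × 21.05/44.45 = 3.717 mV.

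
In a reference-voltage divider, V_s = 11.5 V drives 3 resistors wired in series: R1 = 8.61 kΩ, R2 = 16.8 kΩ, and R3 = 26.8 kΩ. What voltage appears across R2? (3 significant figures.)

V ≈ 3.70 V

Total series resistance ΣR = 8.61 + 16.8 + 26.8 = 52.21 kΩ.
Voltage divider: V = V_s · (16.80 / 52.21) = 11.5 × 0.3218 = 3.700 V.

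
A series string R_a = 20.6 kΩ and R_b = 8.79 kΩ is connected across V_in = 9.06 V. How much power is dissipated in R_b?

P ≈ 0.835 mW

Series current I = V_in/ΣR = 9.06/29.39 = 0.3083 mA.
P(R_b) = I²·R_b = (0.3083)² × 8.79 = 0.8353 mW.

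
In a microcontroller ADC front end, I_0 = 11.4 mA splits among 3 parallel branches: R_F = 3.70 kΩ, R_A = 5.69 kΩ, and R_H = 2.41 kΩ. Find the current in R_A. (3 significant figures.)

Conductances: ΣG = 1/3.70 + 1/5.69 + 1/2.41 = 0.8610 (1/kΩ).
Current divider: I(R_A) = I_0 · G_k/ΣG = 11.4 × (0.1757/0.8610) = 11.4 × 0.2041 = 2.327 mA.

I ≈ 2.33 mA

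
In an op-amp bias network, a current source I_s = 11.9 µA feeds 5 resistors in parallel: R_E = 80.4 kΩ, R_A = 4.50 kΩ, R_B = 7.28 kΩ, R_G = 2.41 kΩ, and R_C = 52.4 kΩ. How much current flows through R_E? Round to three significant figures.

Conductances: ΣG = 1/80.4 + 1/4.50 + 1/7.28 + 1/2.41 + 1/52.4 = 0.8060 (1/kΩ).
R_E takes the fraction G_k/ΣG = 0.01244/0.8060 = 0.01543, so I = 11.9 × 0.01543 = 0.1836 µA.

I ≈ 0.184 µA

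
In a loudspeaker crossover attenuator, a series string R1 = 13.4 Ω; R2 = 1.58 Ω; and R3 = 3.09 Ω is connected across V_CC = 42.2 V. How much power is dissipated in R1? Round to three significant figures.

P ≈ 73.1 W

Series current I = V_CC/ΣR = 42.2/18.07 = 2.335 A.
P(R1) = I²·R1 = (2.335)² × 13.4 = 73.08 W.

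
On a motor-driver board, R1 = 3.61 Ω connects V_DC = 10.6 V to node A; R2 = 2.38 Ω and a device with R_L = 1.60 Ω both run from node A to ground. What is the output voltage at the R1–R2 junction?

V_out ≈ 2.22 V

R2 ‖ R_L = (2.38 × 1.60)/(2.38 + 1.60) = 0.9568 Ω.
Then V_out = V_DC · R2'/(R1 + R2') = 10.6 × 0.9568/4.567 = 2.221 V.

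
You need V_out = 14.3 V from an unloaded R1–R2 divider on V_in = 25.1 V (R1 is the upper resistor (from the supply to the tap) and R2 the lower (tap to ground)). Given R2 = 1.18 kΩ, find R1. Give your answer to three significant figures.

The divider ratio is R2/(R1+R2) = 14.3/25.1 = 0.5697.
Rearranging, R1 = R2·(1−k)/k = 1.18 × 0.7552 = 0.8912 kΩ.

R1 ≈ 0.891 kΩ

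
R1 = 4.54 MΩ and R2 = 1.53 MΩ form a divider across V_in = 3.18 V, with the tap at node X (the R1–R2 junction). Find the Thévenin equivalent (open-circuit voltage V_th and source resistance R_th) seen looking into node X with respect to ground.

V_th ≈ 0.802 V, R_th ≈ 1.14 MΩ

Open-circuit (no load on X): V_th = V_in · R2/(R1 + R2) = 3.18 × 1.53/(4.540 + 1.53) = 0.8015 V.
Looking into X with the source shorted: R_th = R1·R2/(R1+R2) = 4.540 × 1.53/6.070 = 1.144 MΩ.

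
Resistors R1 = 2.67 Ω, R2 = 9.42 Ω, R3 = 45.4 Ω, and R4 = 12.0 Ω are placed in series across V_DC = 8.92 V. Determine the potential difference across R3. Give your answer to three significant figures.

V ≈ 5.83 V

Total series resistance ΣR = 2.67 + 9.42 + 45.4 + 12.0 = 69.49 Ω.
V = V_DC · R/ΣR = 8.92 × 0.6533 = 5.828 V.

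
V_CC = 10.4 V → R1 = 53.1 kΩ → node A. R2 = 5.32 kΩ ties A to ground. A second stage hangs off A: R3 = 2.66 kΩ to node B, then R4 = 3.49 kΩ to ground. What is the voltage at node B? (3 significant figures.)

The second stage (R3 + R4 = 6.150 kΩ) loads node A in parallel with R2.
Effective lower resistance at A: R2 ‖ 6.150 = 2.852 kΩ.
First divider: V_A = V_CC · 2.852/(53.1 + 2.852) = 0.5302 V.
Then the unloaded second divider: V_B = V_A × R4/(R3+R4) = 0.5302 × 0.5675 = 0.3009 V.

V_B ≈ 0.301 V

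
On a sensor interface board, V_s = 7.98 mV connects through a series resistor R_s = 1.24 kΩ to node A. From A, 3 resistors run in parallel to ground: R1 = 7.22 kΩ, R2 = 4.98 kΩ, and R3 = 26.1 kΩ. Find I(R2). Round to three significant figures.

Combine the parallel branches: R_p = (1/7.22 + 1/4.98 + 1/26.1)⁻¹ = 2.648 kΩ.
V_A = 7.98 × 2.648/3.888 = 5.435 mV.
Branch current I = V_A/R2 = 5.435/4.98 = 1.091 µA.

I ≈ 1.09 µA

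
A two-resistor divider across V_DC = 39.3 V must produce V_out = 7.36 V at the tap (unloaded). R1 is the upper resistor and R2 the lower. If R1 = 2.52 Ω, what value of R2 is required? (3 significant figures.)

R2 ≈ 0.581 Ω

Required fraction k = V_out/V_DC = 0.1873.
So R2 = R1 · V_out/(V_DC − V_out) = 2.52 × 7.36/(39.3 − 7.36) = 2.52 × 0.2304 = 0.5807 Ω.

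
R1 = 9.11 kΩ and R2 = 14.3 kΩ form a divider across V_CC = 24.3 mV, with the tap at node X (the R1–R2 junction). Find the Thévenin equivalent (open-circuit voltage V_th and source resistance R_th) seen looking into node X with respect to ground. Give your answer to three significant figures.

With X open, the divider is unloaded: V_th = 24.3 × 14.3/23.41 = 14.84 mV.
With V_CC suppressed (replaced by a short), R_th = R1 ‖ R2 = (9.110 × 14.3)/(9.110 + 14.3) = 5.565 kΩ.

V_th ≈ 14.8 mV, R_th ≈ 5.56 kΩ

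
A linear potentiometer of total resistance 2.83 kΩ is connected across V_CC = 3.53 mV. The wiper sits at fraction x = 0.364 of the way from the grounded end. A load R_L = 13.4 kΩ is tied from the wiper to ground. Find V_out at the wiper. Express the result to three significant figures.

Split the track: R_lower = x·R_p = 1.030 kΩ, R_upper = (1−x)·R_p = 1.800 kΩ.
(x·R_p) ‖ R_L = 0.9566 kΩ.
V_out = 3.53 × 0.9566/(1.800 + 0.9566) = 1.225 mV.
(Unloaded: V_out = x·V_CC = 1.28 mV.)

V_out ≈ 1.23 mV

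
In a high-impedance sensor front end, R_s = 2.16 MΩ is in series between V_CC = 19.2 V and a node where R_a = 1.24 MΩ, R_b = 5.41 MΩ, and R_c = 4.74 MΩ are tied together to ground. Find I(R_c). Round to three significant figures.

I ≈ 1.13 µA

Equivalent of the parallel group: R_p = 0.8318 MΩ.
Node voltage V_A = V_CC · R_p/(R_s + R_p) = 19.2 × 0.2780 = 5.338 V.
I(R_c) = V_A / R_c = 5.338/4.74 = 1.126 µA.
(Equivalently: I_total = 6.418 µA, then current-divider fraction G_k/ΣG = 0.1755.)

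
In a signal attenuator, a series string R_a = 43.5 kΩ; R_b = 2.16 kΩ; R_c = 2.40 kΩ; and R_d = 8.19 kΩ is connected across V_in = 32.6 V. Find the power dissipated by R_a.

P ≈ 14.6 mW

Series current I = V_in/ΣR = 32.6/56.25 = 0.5796 mA.
P(R_a) = I²·R_a = (0.5796)² × 43.5 = 14.61 mW.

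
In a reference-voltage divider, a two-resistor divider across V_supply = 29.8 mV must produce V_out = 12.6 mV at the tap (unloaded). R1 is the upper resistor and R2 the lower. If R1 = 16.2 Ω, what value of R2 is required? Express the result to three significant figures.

R2 ≈ 11.9 Ω

Required fraction k = V_out/V_supply = 0.4228.
R2 = R1 · 0.4228/(1 − 0.4228) = 11.87 Ω.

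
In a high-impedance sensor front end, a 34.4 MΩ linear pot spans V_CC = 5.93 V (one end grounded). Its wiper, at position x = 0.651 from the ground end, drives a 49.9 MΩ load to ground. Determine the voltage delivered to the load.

Split the track: R_lower = x·R_p = 22.39 MΩ, R_upper = (1−x)·R_p = 12.01 MΩ.
R_L loads the lower segment: effective lower R = 15.46 MΩ.
Then V_out = V_CC · 15.46/(12.01 + 15.46) = 3.338 V.

V_out ≈ 3.34 V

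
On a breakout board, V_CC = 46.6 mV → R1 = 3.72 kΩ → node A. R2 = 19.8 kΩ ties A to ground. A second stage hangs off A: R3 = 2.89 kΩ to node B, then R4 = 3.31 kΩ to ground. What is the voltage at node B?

V_B ≈ 13.9 mV

Node A sees R2 in parallel with the series input of stage 2, R3 + R4 = 6.200 kΩ.
Effective lower resistance at A: R2 ‖ 6.200 = 4.722 kΩ.
So V_A = 46.6 × 0.5593 = 26.06 mV.
V_B = V_A × 0.5339 = 13.92 mV.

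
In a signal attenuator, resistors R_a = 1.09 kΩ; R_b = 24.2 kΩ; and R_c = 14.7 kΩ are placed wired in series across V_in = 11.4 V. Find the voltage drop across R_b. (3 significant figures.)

V ≈ 6.90 V

Series total: ΣR = 1.09 + 24.2 + 14.7 = 39.99 kΩ.
Voltage divider: V = V_in · (24.20 / 39.99) = 11.4 × 0.6052 = 6.899 V.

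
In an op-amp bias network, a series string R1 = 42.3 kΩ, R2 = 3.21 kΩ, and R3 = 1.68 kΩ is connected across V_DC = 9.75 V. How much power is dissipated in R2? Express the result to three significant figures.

Series current I = V_DC/ΣR = 9.75/47.19 = 0.2066 mA.
P(R2) = I²·R2 = (0.2066)² × 3.21 = 0.1370 mW.

P ≈ 0.137 mW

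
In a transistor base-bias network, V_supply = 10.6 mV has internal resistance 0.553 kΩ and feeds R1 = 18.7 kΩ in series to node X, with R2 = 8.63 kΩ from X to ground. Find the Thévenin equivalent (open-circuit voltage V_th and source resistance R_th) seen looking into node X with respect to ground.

R1' = 0.553 + 18.7 = 19.25 kΩ (source resistance + R1).
With X open, the divider is unloaded: V_th = 10.6 × 8.63/27.88 = 3.281 mV.
Zeroing V_supply shorts the top of R1' to ground, so R_th = R1' ‖ R2 = 5.959 kΩ.

V_th ≈ 3.28 mV, R_th ≈ 5.96 kΩ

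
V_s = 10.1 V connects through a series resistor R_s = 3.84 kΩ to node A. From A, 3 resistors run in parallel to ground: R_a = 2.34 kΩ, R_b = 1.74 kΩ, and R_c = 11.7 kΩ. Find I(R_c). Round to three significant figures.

Parallel bank: R_p = 1/(1/2.34 + 1/1.74 + 1/11.7) = 0.9195 kΩ.
V_A by voltage divider: V_A = 10.1 × 0.9195/(3.84 + 0.9195) = 1.951 V.
Branch current I = V_A/R_c = 1.951/11.7 = 0.1668 mA.
(Equivalently: I_total = 2.122 mA, then current-divider fraction G_k/ΣG = 0.07859.)

I ≈ 0.167 mA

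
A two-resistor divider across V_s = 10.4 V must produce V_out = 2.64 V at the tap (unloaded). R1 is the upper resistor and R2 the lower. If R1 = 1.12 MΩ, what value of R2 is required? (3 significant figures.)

R2 ≈ 0.381 MΩ

V_out/V_s = R2/(R1+R2) = 0.2538.
So R2 = R1 · V_out/(V_s − V_out) = 1.12 × 2.64/(10.4 − 2.64) = 1.12 × 0.3402 = 0.3810 MΩ.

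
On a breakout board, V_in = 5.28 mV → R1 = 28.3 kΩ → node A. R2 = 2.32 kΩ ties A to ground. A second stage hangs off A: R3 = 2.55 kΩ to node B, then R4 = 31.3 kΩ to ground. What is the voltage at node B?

V_B ≈ 0.348 mV

Node A sees R2 in parallel with the series input of stage 2, R3 + R4 = 33.85 kΩ.
R2 ‖ (R3+R4) = 2.171 kΩ.
V_A = 5.28 × 2.171/(28.3 + 2.171) = 0.3762 mV.
Stage 2 is unloaded, so V_B = V_A · R4/(R3+R4) = 0.3762 × 31.3/33.85 = 0.3479 mV.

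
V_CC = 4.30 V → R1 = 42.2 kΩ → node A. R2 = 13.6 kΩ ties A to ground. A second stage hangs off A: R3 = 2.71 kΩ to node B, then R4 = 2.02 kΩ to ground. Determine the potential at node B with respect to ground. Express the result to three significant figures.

Node A sees R2 in parallel with the series input of stage 2, R3 + R4 = 4.730 kΩ.
Effective lower resistance at A: R2 ‖ 4.730 = 3.509 kΩ.
So V_A = 4.30 × 0.07678 = 0.3301 V.
Stage 2 is unloaded, so V_B = V_A · R4/(R3+R4) = 0.3301 × 2.02/4.730 = 0.1410 V.

V_B ≈ 0.141 V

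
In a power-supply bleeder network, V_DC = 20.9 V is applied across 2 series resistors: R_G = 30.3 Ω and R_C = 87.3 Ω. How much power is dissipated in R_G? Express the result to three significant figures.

P ≈ 0.957 W

Series current I = V_DC/ΣR = 20.9/117.6 = 0.1777 A.
P(R_G) = I²·R_G = (0.1777)² × 30.3 = 0.9570 W.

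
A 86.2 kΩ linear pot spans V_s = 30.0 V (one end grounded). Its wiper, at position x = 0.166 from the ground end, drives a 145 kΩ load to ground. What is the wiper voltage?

V_out ≈ 4.60 V

The pot divides into 71.89 kΩ above the wiper and 14.31 kΩ below.
(x·R_p) ‖ R_L = 13.02 kΩ.
Loaded-divider output: V_out = 30.0 × 0.1534 = 4.601 V.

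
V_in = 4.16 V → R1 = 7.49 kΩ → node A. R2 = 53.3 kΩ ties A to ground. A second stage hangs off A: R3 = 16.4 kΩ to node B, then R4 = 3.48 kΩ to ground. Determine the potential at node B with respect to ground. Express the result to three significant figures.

The second stage (R3 + R4 = 19.88 kΩ) loads node A in parallel with R2.
R2 ‖ (R3+R4) = 14.48 kΩ.
So V_A = 4.16 × 0.6591 = 2.742 V.
Stage 2 is unloaded, so V_B = V_A · R4/(R3+R4) = 2.742 × 3.48/19.88 = 0.4799 V.

V_B ≈ 0.480 V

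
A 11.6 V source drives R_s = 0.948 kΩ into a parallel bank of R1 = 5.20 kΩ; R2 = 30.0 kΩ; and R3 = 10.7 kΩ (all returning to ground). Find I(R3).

Equivalent of the parallel group: R_p = 3.134 kΩ.
V_A = 11.6 × 3.134/4.082 = 8.906 V.
I(R3) = V_A / R3 = 8.906/10.7 = 0.8323 mA.
(Check via current divider: I_total = 2.842 mA; share G_k/ΣG = 0.2929 → same result.)

I ≈ 0.832 mA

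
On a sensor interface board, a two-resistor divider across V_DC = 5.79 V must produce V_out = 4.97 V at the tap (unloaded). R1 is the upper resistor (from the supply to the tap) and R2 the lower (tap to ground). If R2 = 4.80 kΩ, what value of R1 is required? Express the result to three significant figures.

R1 ≈ 0.792 kΩ

The divider ratio is R2/(R1+R2) = 4.97/5.79 = 0.8584.
R1 = R2·(1/k − 1) = 4.80 × 0.1650 = 0.7920 kΩ.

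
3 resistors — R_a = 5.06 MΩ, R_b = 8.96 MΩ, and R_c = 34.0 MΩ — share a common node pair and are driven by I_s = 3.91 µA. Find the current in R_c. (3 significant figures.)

I ≈ 0.340 µA

Conductances: ΣG = 1/5.06 + 1/8.96 + 1/34.0 = 0.3386 (1/MΩ).
R_c takes the fraction G_k/ΣG = 0.02941/0.3386 = 0.08685, so I = 3.91 × 0.08685 = 0.3396 µA.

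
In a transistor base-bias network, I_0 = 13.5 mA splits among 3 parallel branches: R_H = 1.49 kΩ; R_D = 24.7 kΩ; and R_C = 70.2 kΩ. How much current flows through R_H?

Conductances: ΣG = 1/1.49 + 1/24.7 + 1/70.2 = 0.7259 (1/kΩ).
R_H takes the fraction G_k/ΣG = 0.6711/0.7259 = 0.9246, so I = 13.5 × 0.9246 = 12.48 mA.

I ≈ 12.5 mA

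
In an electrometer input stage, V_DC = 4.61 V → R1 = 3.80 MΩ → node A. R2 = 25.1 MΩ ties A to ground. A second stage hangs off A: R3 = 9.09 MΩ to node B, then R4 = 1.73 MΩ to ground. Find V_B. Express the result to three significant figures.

V_B ≈ 0.491 V

Looking into the second stage from A: R3 + R4 = 10.82 MΩ appears in parallel with R2.
R2 ‖ (R3+R4) = 7.561 MΩ.
So V_A = 4.61 × 0.6655 = 3.068 V.
Then the unloaded second divider: V_B = V_A × R4/(R3+R4) = 3.068 × 0.1599 = 0.4905 V.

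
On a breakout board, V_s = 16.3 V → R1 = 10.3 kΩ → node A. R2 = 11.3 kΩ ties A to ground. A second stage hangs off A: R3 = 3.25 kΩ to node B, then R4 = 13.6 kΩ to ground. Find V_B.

Node A sees R2 in parallel with the series input of stage 2, R3 + R4 = 16.85 kΩ.
Effective lower resistance at A: R2 ‖ 16.85 = 6.764 kΩ.
So V_A = 16.3 × 0.3964 = 6.461 V.
Then the unloaded second divider: V_B = V_A × R4/(R3+R4) = 6.461 × 0.8071 = 5.215 V.

V_B ≈ 5.21 V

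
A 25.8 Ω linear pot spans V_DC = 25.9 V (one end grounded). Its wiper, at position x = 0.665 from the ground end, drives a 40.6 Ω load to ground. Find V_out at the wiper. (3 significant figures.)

V_out ≈ 15.1 V

Lower segment x·R_p = 17.16 Ω; upper segment (1−x)·R_p = 8.643 Ω.
R_L loads the lower segment: effective lower R = 12.06 Ω.
V_out = 25.9 × 12.06/(8.643 + 12.06) = 15.09 V.
(Unloaded: V_out = x·V_DC = 17.2 V.)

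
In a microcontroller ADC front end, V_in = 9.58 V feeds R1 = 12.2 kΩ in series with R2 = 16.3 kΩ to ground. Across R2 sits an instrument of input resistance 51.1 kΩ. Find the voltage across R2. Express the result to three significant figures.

V_out ≈ 4.82 V

The load sits in parallel with R2, giving an effective lower resistance R2' = R2·R_L/(R2+R_L) = 12.36 kΩ.
Then V_out = V_in · R2'/(R1 + R2') = 9.58 × 12.36/24.56 = 4.821 V.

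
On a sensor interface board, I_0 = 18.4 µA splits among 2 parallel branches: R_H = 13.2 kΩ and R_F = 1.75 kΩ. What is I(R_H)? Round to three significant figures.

For two parallel branches, I_k = I_0 · (other R)/(sum of R).
I(R_H) = 18.4 × 1.75/(13.2 + 1.75) = 18.4 × 0.1171 = 2.154 µA.

I ≈ 2.15 µA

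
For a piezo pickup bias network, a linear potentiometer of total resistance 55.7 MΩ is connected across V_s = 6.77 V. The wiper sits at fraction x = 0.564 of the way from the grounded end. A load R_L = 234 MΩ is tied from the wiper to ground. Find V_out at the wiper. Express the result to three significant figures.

Split the track: R_lower = x·R_p = 31.41 MΩ, R_upper = (1−x)·R_p = 24.29 MΩ.
(x·R_p) ‖ R_L = 27.70 MΩ.
Loaded-divider output: V_out = 6.77 × 0.5328 = 3.607 V.

V_out ≈ 3.61 V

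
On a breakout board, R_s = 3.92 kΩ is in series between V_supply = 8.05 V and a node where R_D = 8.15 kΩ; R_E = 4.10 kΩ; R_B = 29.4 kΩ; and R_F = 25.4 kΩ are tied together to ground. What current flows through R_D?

I ≈ 0.363 mA

Equivalent of the parallel group: R_p = 2.273 kΩ.
Node voltage V_A = V_supply · R_p/(R_s + R_p) = 8.05 × 0.3670 = 2.954 V.
I(R_D) = V_A / R_D = 2.954/8.15 = 0.3625 mA.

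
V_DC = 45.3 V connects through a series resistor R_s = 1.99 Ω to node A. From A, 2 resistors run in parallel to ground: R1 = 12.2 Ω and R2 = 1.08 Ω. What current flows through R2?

I ≈ 14.0 A

Parallel bank: R_p = 1/(1/12.2 + 1/1.08) = 0.9922 Ω.
V_A by voltage divider: V_A = 45.3 × 0.9922/(1.99 + 0.9922) = 15.07 V.
Branch current I = V_A/R2 = 15.07/1.08 = 13.95 A.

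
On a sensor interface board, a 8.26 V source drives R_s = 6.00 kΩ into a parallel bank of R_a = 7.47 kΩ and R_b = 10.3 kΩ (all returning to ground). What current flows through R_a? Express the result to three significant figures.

I ≈ 0.463 mA

Combine the parallel branches: R_p = (1/7.47 + 1/10.3)⁻¹ = 4.330 kΩ.
Node voltage V_A = V_DC · R_p/(R_s + R_p) = 8.26 × 0.4192 = 3.462 V.
Branch current I = V_A/R_a = 3.462/7.47 = 0.4635 mA.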